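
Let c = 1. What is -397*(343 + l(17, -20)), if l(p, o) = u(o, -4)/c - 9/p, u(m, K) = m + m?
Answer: -2041374/17 ≈ -1.2008e+5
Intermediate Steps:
u(m, K) = 2*m
l(p, o) = -9/p + 2*o (l(p, o) = (2*o)/1 - 9/p = (2*o)*1 - 9/p = 2*o - 9/p = -9/p + 2*o)
-397*(343 + l(17, -20)) = -397*(343 + (-9/17 + 2*(-20))) = -397*(343 + (-9*1/17 - 40)) = -397*(343 + (-9/17 - 40)) = -397*(343 - 689/17) = -397*5142/17 = -2041374/17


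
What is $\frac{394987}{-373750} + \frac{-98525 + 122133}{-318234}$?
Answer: $- \frac{67260891479}{59469978750} \approx -1.131$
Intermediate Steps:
$\frac{394987}{-373750} + \frac{-98525 + 122133}{-318234} = 394987 \left(- \frac{1}{373750}\right) + 23608 \left(- \frac{1}{318234}\right) = - \frac{394987}{373750} - \frac{11804}{159117} = - \frac{67260891479}{59469978750}$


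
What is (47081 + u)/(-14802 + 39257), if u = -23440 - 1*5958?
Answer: 17683/24455 ≈ 0.72308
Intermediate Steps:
u = -29398 (u = -23440 - 5958 = -29398)
(47081 + u)/(-14802 + 39257) = (47081 - 29398)/(-14802 + 39257) = 17683/24455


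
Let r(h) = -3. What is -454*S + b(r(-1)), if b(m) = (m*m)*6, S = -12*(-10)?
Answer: -54426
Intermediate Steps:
S = 120
b(m) = 6*m² (b(m) = m²*6 = 6*m²)
-454*S + b(r(-1)) = -454*120 + 6*(-3)² = -54480 + 6*9 = -54480 + 54 = -54426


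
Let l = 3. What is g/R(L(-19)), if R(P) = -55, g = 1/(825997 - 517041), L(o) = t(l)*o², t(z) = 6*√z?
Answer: -1/16992580 ≈ -5.8849e-8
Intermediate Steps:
L(o) = 6*√3*o² (L(o) = (6*√3)*o² = 6*√3*o²)
g = 1/308956 ≈ 3.2367e-6
g/R(L(-19)) = (1/308956)/(-55) = (1/308956)*(-1/55) = -1/16992580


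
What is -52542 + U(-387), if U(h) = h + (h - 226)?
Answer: -53542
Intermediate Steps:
U(h) = -226 + 2*h (U(h) = h + (-226 + h) = -226 + 2*h)
-52542 + U(-387) = -52542 + (-226 + 2*(-387)) = -52542 + (-226 - 774) = -52542 - 1000 = -53542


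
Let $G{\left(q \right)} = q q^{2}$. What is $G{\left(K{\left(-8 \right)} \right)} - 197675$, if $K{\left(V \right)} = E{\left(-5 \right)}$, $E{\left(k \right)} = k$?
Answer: $-197800$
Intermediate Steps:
$K{\left(V \right)} = -5$
$G{\left(q \right)} = q^{3}$
$G{\left(K{\left(-8 \right)} \right)} - 197675 = \left(-5\right)^{3} - 197675 = -125 - 197675 = -197800$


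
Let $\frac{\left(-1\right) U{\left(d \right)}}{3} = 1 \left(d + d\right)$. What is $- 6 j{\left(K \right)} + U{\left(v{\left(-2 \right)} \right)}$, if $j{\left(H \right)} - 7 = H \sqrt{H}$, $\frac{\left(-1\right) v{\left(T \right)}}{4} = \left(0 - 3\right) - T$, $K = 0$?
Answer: $-66$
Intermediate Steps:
$v{\left(T \right)} = 12 + 4 T$ ($v{\left(T \right)} = - 4 \left(\left(0 - 3\right) - T\right) = - 4 \left(-3 - T\right) = 12 + 4 T$)
$U{\left(d \right)} = - 6 d$ ($U{\left(d \right)} = - 3 \cdot 1 \left(d + d\right) = - 3 \cdot 1 \cdot 2 d = - 3 \cdot 2 d = - 6 d$)
$j{\left(H \right)} = 7 + H^{\frac{3}{2}}$ ($j{\left(H \right)} = 7 + H \sqrt{H} = 7 + H^{\frac{3}{2}}$)
$- 6 j{\left(K \right)} + U{\left(v{\left(-2 \right)} \right)} = - 6 \left(7 + 0^{\frac{3}{2}}\right) - 6 \left(12 + 4 \left(-2\right)\right) = - 6 \left(7 + 0\right) - 6 \left(12 - 8\right) = \left(-6\right) 7 - 24 = -42 - 24 = -66$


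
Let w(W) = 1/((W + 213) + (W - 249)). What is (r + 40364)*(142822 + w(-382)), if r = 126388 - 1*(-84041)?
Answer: 28655006026007/800 ≈ 3.5819e+10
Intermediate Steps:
w(W) = 1/(-36 + 2*W) (w(W) = 1/((213 + W) + (-249 + W)) = 1/(-36 + 2*W))
r = 210429 (r = 126388 + 84041 = 210429)
(r + 40364)*(142822 + w(-382)) = (210429 + 40364)*(142822 + 1/(2*(-18 - 382))) = 250793*(142822 + (½)/(-400)) = 250793*(142822 + (½)*(-1/400)) = 250793*(142822 - 1/800) = 250793*(114257599/800) = 28655006026007/800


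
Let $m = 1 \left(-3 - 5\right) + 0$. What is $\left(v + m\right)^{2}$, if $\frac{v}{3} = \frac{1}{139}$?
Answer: $\frac{1229881}{19321} \approx 63.655$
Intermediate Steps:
$v = \frac{3}{139} \approx 0.021583$
$m = -8$ ($m = 1 \left(-8\right) + 0 = -8 + 0 = -8$)
$\left(v + m\right)^{2} = \left(\frac{3}{139} - 8\right)^{2} = \left(- \frac{1109}{139}\right)^{2} = \frac{1229881}{19321}$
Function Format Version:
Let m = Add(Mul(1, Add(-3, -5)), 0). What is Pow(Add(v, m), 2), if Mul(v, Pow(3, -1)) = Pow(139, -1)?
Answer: Rational(1229881, 19321) ≈ 63.655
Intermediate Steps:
v = Rational(3, 139) (v = Mul(3, Pow(139, -1)) = Mul(3, Rational(1, 139)) = Rational(3, 139) ≈ 0.021583)
m = -8 (m = Add(Mul(1, -8), 0) = Add(-8, 0) = -8)
Pow(Add(v, m), 2) = Pow(Add(Rational(3, 139), -8), 2) = Pow(Rational(-1109, 139), 2) = Rational(1229881, 19321)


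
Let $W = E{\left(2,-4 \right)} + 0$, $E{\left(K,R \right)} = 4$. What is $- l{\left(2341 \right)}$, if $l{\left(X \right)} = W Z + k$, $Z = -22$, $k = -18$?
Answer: $106$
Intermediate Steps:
$W = 4$ ($W = 4 + 0 = 4$)
$l{\left(X \right)} = -106$ ($l{\left(X \right)} = 4 \left(-22\right) - 18 = -88 - 18 = -106$)
$- l{\left(2341 \right)} = \left(-1\right) \left(-106\right) = 106$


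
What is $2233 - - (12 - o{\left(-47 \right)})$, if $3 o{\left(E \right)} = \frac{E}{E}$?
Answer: $\frac{6734}{3} \approx 2244.7$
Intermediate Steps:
$o{\left(E \right)} = \frac{1}{3}$ ($o{\left(E \right)} = \frac{E \frac{1}{E}}{3} = \frac{1}{3} \cdot 1 = \frac{1}{3}$)
$2233 - - (12 - o{\left(-47 \right)}) = 2233 - - (12 - \frac{1}{3}) = 2233 - \left(-1\right) \frac{35}{3} = 2233 - - \frac{35}{3} = 2233 + \frac{35}{3} = \frac{6734}{3}$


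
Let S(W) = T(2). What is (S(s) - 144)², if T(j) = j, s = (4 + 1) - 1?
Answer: 20164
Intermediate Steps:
s = 4 (s = 5 - 1 = 4)
S(W) = 2
(S(s) - 144)² = (2 - 144)² = (-142)² = 20164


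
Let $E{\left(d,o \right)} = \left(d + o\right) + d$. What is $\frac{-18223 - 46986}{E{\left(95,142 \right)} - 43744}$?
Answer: $\frac{65209}{43412} \approx 1.5021$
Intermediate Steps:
$E{\left(d,o \right)} = o + 2 d$
$\frac{-18223 - 46986}{E{\left(95,142 \right)} - 43744} = \frac{-18223 - 46986}{\left(142 + 2 \cdot 95\right) - 43744} = - \frac{65209}{\left(142 + 190\right) - 43744} = - \frac{65209}{332 - 43744} = - \frac{65209}{-43412} = \left(-65209\right) \left(- \frac{1}{43412}\right) = \frac{65209}{43412}$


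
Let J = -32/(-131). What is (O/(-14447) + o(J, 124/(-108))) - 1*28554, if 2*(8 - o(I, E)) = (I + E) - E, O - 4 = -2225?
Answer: -54024872323/1892557 ≈ -28546.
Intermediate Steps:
O = -2221 (O = 4 - 2225 = -2221)
J = 32/131 (J = -32*(-1/131) = 32/131 ≈ 0.24427)
o(I, E) = 8 - I/2 (o(I, E) = 8 - ((I + E) - E)/2 = 8 - ((E + I) - E)/2 = 8 - I/2)
(O/(-14447) + o(J, 124/(-108))) - 1*28554 = (-2221/(-14447) + (8 - 1/2*32/131)) - 1*28554 = (-2221*(-1/14447) + (8 - 16/131)) - 28554 = (2221/14447 + 1032/131) - 28554 = 15200255/1892557 - 28554 = -54024872323/1892557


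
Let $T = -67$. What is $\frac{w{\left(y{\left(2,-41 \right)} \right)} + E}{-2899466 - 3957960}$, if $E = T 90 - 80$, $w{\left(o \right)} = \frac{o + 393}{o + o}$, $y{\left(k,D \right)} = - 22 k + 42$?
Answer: $\frac{24831}{27429704} \approx 0.00090526$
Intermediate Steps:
$y{\left(k,D \right)} = 42 - 22 k$
$w{\left(o \right)} = \frac{393 + o}{2 o}$
$E = -6110$ ($E = \left(-67\right) 90 - 80 = -6030 - 80 = -6110$)
$\frac{w{\left(y{\left(2,-41 \right)} \right)} + E}{-2899466 - 3957960} = \frac{\frac{393 + \left(42 - 44\right)}{2 \left(42 - 44\right)} - 6110}{-2899466 - 3957960} = \frac{\frac{393 + \left(42 - 44\right)}{2 \left(42 - 44\right)} - 6110}{-6857426} = \left(\frac{393 - 2}{2 \left(-2\right)} - 6110\right) \left(- \frac{1}{6857426}\right) = \left(\frac{1}{2} \left(- \frac{1}{2}\right) 391 - 6110\right) \left(- \frac{1}{6857426}\right) = \left(- \frac{391}{4} - 6110\right) \left(- \frac{1}{6857426}\right) = \left(- \frac{24831}{4}\right) \left(- \frac{1}{6857426}\right) = \frac{24831}{27429704}$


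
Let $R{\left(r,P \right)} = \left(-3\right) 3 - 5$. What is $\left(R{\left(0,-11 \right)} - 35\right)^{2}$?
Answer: $2401$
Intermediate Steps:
$R{\left(r,P \right)} = -14$ ($R{\left(r,P \right)} = -9 - 5 = -14$)
$\left(R{\left(0,-11 \right)} - 35\right)^{2} = \left(-14 - 35\right)^{2} = \left(-49\right)^{2} = 2401$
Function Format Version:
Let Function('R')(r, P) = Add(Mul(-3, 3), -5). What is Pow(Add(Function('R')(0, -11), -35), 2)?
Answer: 2401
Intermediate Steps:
Function('R')(r, P) = -14 (Function('R')(r, P) = Add(-9, -5) = -14)
Pow(Add(Function('R')(0, -11), -35), 2) = Pow(Add(-14, -35), 2) = Pow(-49, 2) = 2401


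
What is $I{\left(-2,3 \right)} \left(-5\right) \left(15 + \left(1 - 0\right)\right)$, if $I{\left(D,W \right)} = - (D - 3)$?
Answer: $-400$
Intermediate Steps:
$I{\left(D,W \right)} = 3 - D$ ($I{\left(D,W \right)} = - (D - 3) = - (-3 + D) = 3 - D$)
$I{\left(-2,3 \right)} \left(-5\right) \left(15 + \left(1 - 0\right)\right) = \left(3 - -2\right) \left(-5\right) \left(15 + \left(1 - 0\right)\right) = \left(3 + 2\right) \left(-5\right) \left(15 + \left(1 + 0\right)\right) = 5 \left(-5\right) \left(15 + 1\right) = \left(-25\right) 16 = -400$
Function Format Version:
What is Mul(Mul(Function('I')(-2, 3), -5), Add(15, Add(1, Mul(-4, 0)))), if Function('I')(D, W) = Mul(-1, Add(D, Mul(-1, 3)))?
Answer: -400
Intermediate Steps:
Function('I')(D, W) = Add(3, Mul(-1, D)) (Function('I')(D, W) = Mul(-1, Add(D, -3)) = Mul(-1, Add(-3, D)) = Add(3, Mul(-1, D)))
Mul(Mul(Function('I')(-2, 3), -5), Add(15, Add(1, Mul(-4, 0)))) = Mul(Mul(Add(3, Mul(-1, -2)), -5), Add(15, Add(1, Mul(-4, 0)))) = Mul(Mul(Add(3, 2), -5), Add(15, Add(1, 0))) = Mul(Mul(5, -5), Add(15, 1)) = Mul(-25, 16) = -400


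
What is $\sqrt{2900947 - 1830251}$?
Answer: $46 \sqrt{506} \approx 1034.7$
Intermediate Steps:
$\sqrt{2900947 - 1830251} = \sqrt{1070696} = 46 \sqrt{506}$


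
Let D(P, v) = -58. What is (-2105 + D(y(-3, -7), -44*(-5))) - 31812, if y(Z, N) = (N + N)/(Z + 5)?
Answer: -33975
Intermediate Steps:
y(Z, N) = 2*N/(5 + Z) (y(Z, N) = (2*N)/(5 + Z) = 2*N/(5 + Z))
(-2105 + D(y(-3, -7), -44*(-5))) - 31812 = (-2105 - 58) - 31812 = -2163 - 31812 = -33975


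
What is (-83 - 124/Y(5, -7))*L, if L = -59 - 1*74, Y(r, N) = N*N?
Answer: 79629/7 ≈ 11376.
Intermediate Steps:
Y(r, N) = N²
L = -133 (L = -59 - 74 = -133)
(-83 - 124/Y(5, -7))*L = (-83 - 124/((-7)²))*(-133) = (-83 - 124/49)*(-133) = -4191/49*(-133) = 79629/7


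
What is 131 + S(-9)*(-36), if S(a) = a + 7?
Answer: 203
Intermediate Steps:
S(a) = 7 + a
131 + S(-9)*(-36) = 131 + (7 - 9)*(-36) = 131 - 2*(-36) = 131 + 72 = 203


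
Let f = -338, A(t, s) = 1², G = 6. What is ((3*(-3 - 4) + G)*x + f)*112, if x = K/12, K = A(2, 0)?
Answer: -37996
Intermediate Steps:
A(t, s) = 1
K = 1
x = 1/12 ≈ 0.083333
((3*(-3 - 4) + G)*x + f)*112 = ((3*(-3 - 4) + 6)*(1/12) - 338)*112 = ((3*(-7) + 6)*(1/12) - 338)*112 = ((-21 + 6)*(1/12) - 338)*112 = (-15*1/12 - 338)*112 = (-5/4 - 338)*112 = -1357/4*112 = -37996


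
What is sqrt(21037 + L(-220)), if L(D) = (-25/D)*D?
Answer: 2*sqrt(5253) ≈ 144.96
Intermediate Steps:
L(D) = -25
sqrt(21037 + L(-220)) = sqrt(21037 - 25) = sqrt(21012) = 2*sqrt(5253)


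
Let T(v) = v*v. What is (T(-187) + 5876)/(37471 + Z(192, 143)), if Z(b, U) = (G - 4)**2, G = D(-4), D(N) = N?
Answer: 8169/7507 ≈ 1.0882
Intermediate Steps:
T(v) = v**2
G = -4
Z(b, U) = 64 (Z(b, U) = (-4 - 4)**2 = (-8)**2 = 64)
(T(-187) + 5876)/(37471 + Z(192, 143)) = ((-187)**2 + 5876)/(37471 + 64) = (34969 + 5876)/37535 = 40845*(1/37535) = 8169/7507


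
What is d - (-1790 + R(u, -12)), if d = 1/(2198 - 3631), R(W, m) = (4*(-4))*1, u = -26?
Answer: 2587997/1433 ≈ 1806.0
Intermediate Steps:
R(W, m) = -16 (R(W, m) = -16*1 = -16)
d = -1/1433 (d = 1/(-1433) = -1/1433 ≈ -0.00069784)
d - (-1790 + R(u, -12)) = -1/1433 - (-1790 - 16) = -1/1433 - 1*(-1806) = -1/1433 + 1806 = 2587997/1433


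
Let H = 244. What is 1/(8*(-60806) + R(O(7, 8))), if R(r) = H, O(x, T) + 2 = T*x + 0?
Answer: -1/486204 ≈ -2.0567e-6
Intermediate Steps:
O(x, T) = -2 + T*x (O(x, T) = -2 + (T*x + 0) = -2 + T*x)
R(r) = 244
1/(8*(-60806) + R(O(7, 8))) = 1/(8*(-60806) + 244) = 1/(-486448 + 244) = 1/(-486204) = -1/486204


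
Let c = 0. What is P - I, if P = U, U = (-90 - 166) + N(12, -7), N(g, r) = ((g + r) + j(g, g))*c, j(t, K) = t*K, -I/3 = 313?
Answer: 683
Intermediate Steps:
I = -939 (I = -3*313 = -939)
j(t, K) = K*t
N(g, r) = 0 (N(g, r) = ((g + r) + g*g)*0 = ((g + r) + g²)*0 = (g + r + g²)*0 = 0)
U = -256 (U = (-90 - 166) + 0 = -256 + 0 = -256)
P = -256
P - I = -256 - 1*(-939) = -256 + 939 = 683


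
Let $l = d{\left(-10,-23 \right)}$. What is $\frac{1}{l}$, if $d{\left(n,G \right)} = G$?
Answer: $- \frac{1}{23} \approx -0.043478$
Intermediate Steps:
$l = -23$
$\frac{1}{l} = \frac{1}{-23} = - \frac{1}{23}$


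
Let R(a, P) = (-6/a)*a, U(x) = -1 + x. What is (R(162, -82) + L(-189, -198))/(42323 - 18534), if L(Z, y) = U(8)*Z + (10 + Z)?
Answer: -1508/23789 ≈ -0.063391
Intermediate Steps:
R(a, P) = -6
L(Z, y) = 10 + 8*Z (L(Z, y) = (-1 + 8)*Z + (10 + Z) = 7*Z + (10 + Z) = 10 + 8*Z)
(R(162, -82) + L(-189, -198))/(42323 - 18534) = (-6 + (10 + 8*(-189)))/(42323 - 18534) = (-6 + (10 - 1512))/23789 = (-6 - 1502)*(1/23789) = -1508*1/23789 = -1508/23789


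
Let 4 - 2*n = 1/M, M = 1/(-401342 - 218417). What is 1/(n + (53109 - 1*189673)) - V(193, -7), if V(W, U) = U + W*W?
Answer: -12909380668/346635 ≈ -37242.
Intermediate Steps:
M = -1/619759 (M = 1/(-619759) = -1/619759 ≈ -1.6135e-6)
n = 619763/2 (n = 2 - 1/(2*(-1/619759)) = 2 - 1/2*(-619759) = 2 + 619759/2 = 619763/2 ≈ 3.0988e+5)
V(W, U) = U + W**2
1/(n + (53109 - 1*189673)) - V(193, -7) = 1/(619763/2 + (53109 - 1*189673)) - (-7 + 193**2) = 1/(619763/2 + (53109 - 189673)) - (-7 + 37249) = 1/(619763/2 - 136564) - 1*37242 = 1/(346635/2) - 37242 = 2/346635 - 37242 = -12909380668/346635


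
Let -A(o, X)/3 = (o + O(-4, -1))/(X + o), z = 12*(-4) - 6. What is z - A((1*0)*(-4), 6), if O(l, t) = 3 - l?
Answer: -101/2 ≈ -50.500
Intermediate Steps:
z = -54 (z = -48 - 6 = -54)
A(o, X) = -3*(7 + o)/(X + o) (A(o, X) = -3*(o + (3 - 1*(-4)))/(X + o) = -3*(o + (3 + 4))/(X + o) = -3*(o + 7)/(X + o) = -3*(7 + o)/(X + o))
z - A((1*0)*(-4), 6) = -54 - 3*(-7 - 1*0*(-4))/(6 + (1*0)*(-4)) = -54 - 3*(-7 - 0*(-4))/(6 + 0*(-4)) = -54 - 3*(-7 - 1*0)/(6 + 0) = -54 - 3*(-7 + 0)/6 = -54 - 3*(-7)/6 = -54 - 1*(-7/2) = -54 + 7/2 = -101/2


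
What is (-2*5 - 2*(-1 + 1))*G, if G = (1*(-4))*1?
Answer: 40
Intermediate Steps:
G = -4 (G = -4*1 = -4)
(-2*5 - 2*(-1 + 1))*G = (-2*5 - 2*(-1 + 1))*(-4) = (-10 - 2*0)*(-4) = (-10 + 0)*(-4) = -10*(-4) = 40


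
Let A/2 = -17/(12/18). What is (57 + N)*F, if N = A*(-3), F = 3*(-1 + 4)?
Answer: 1890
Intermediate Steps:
A = -51 (A = 2*(-17/(12/18)) = 2*(-17/(12*(1/18))) = 2*(-17/⅔) = 2*(-17*3/2) = 2*(-51/2) = -51)
F = 9 (F = 3*3 = 9)
N = 153 (N = -51*(-3) = 153)
(57 + N)*F = (57 + 153)*9 = 210*9 = 1890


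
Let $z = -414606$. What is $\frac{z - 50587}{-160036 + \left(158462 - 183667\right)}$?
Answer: $\frac{465193}{185241} \approx 2.5113$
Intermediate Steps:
$\frac{z - 50587}{-160036 + \left(158462 - 183667\right)} = \frac{-414606 - 50587}{-160036 + \left(158462 - 183667\right)} = - \frac{465193}{-160036 + \left(158462 - 183667\right)} = - \frac{465193}{-160036 - 25205} = - \frac{465193}{-185241} = \left(-465193\right) \left(- \frac{1}{185241}\right) = \frac{465193}{185241}$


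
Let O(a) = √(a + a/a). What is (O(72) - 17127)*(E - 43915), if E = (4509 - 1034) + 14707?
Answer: 440729091 - 25733*√73 ≈ 4.4051e+8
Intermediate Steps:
E = 18182 (E = 3475 + 14707 = 18182)
O(a) = √(1 + a) (O(a) = √(a + 1) = √(1 + a))
(O(72) - 17127)*(E - 43915) = (√(1 + 72) - 17127)*(18182 - 43915) = (√73 - 17127)*(-25733) = (-17127 + √73)*(-25733) = 440729091 - 25733*√73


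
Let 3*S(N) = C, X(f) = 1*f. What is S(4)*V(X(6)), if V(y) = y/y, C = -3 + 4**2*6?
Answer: 31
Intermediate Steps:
X(f) = f
C = 93 (C = -3 + 16*6 = -3 + 96 = 93)
V(y) = 1
S(N) = 31 (S(N) = (1/3)*93 = 31)
S(4)*V(X(6)) = 31*1 = 31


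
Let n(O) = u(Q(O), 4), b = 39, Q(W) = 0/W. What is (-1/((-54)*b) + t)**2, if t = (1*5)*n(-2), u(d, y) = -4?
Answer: 1774010161/4435236 ≈ 399.98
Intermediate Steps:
Q(W) = 0
n(O) = -4
t = -20 (t = (1*5)*(-4) = 5*(-4) = -20)
(-1/((-54)*b) + t)**2 = (-1/((-54)*39) - 20)**2 = (-(-1)/(54*39) - 20)**2 = (-1*(-1/2106) - 20)**2 = (1/2106 - 20)**2 = (-42119/2106)**2 = 1774010161/4435236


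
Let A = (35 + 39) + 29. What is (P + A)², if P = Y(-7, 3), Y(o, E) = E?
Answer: 11236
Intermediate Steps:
A = 103 (A = 74 + 29 = 103)
P = 3
(P + A)² = (3 + 103)² = 106² = 11236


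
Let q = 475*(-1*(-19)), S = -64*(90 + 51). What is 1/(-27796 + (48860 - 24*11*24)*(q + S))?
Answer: 1/14728 ≈ 6.7898e-5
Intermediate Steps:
S = -9024 (S = -64*141 = -9024)
q = 9025 (q = 475*19 = 9025)
1/(-27796 + (48860 - 24*11*24)*(q + S)) = 1/(-27796 + (48860 - 24*11*24)*(9025 - 9024)) = 1/(-27796 + (48860 - 264*24)*1) = 1/(-27796 + (48860 - 6336)*1) = 1/(-27796 + 42524*1) = 1/(-27796 + 42524) = 1/14728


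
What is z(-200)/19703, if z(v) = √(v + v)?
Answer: 20*I/19703 ≈ 0.0010151*I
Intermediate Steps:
z(v) = √2*√v (z(v) = √(2*v) = √2*√v)
z(-200)/19703 = (√2*√(-200))/19703 = (√2*(10*I*√2))*(1/19703) = (20*I)*(1/19703) = 20*I/19703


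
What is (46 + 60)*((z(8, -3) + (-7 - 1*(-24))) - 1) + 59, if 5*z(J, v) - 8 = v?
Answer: 1861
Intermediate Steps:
z(J, v) = 8/5 + v/5
(46 + 60)*((z(8, -3) + (-7 - 1*(-24))) - 1) + 59 = (46 + 60)*(((8/5 + (⅕)*(-3)) + (-7 - 1*(-24))) - 1) + 59 = 106*(((8/5 - ⅗) + (-7 + 24)) - 1) + 59 = 106*((1 + 17) - 1) + 59 = 106*(18 - 1) + 59 = 106*17 + 59 = 1802 + 59 = 1861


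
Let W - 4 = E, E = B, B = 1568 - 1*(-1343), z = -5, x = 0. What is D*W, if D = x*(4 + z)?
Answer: 0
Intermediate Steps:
B = 2911 (B = 1568 + 1343 = 2911)
E = 2911
W = 2915 (W = 4 + 2911 = 2915)
D = 0 (D = 0*(4 - 5) = 0*(-1) = 0)
D*W = 0*2915 = 0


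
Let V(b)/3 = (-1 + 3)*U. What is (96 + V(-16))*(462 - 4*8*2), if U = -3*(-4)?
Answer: 66864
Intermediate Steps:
U = 12
V(b) = 72 (V(b) = 3*((-1 + 3)*12) = 3*(2*12) = 3*24 = 72)
(96 + V(-16))*(462 - 4*8*2) = (96 + 72)*(462 - 4*8*2) = 168*(462 - 32*2) = 168*(462 - 64) = 168*398 = 66864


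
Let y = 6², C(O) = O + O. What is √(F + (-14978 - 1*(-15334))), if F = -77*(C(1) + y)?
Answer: I*√2570 ≈ 50.695*I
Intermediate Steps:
C(O) = 2*O
y = 36
F = -2926 (F = -77*(2*1 + 36) = -77*(2 + 36) = -77*38 = -2926)
√(F + (-14978 - 1*(-15334))) = √(-2926 + (-14978 - 1*(-15334))) = √(-2926 + (-14978 + 15334)) = √(-2926 + 356) = √(-2570) = I*√2570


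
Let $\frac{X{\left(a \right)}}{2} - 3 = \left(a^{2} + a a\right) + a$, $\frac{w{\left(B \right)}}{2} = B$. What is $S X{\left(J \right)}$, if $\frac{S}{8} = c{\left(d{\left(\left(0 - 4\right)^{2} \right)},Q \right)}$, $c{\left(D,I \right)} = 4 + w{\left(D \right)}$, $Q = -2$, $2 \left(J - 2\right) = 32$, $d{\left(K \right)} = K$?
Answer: $385344$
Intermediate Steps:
$w{\left(B \right)} = 2 B$
$J = 18$ ($J = 2 + \frac{1}{2} \cdot 32 = 2 + 16 = 18$)
$X{\left(a \right)} = 6 + 2 a + 4 a^{2}$ ($X{\left(a \right)} = 6 + 2 \left(\left(a^{2} + a a\right) + a\right) = 6 + 2 \left(\left(a^{2} + a^{2}\right) + a\right) = 6 + 2 \left(2 a^{2} + a\right) = 6 + 2 \left(a + 2 a^{2}\right) = 6 + \left(2 a + 4 a^{2}\right) = 6 + 2 a + 4 a^{2}$)
$c{\left(D,I \right)} = 4 + 2 D$
$S = 288$ ($S = 8 \left(4 + 2 \left(0 - 4\right)^{2}\right) = 8 \left(4 + 2 \left(-4\right)^{2}\right) = 8 \left(4 + 2 \cdot 16\right) = 8 \left(4 + 32\right) = 8 \cdot 36 = 288$)
$S X{\left(J \right)} = 288 \left(6 + 2 \cdot 18 + 4 \cdot 18^{2}\right) = 288 \left(6 + 36 + 4 \cdot 324\right) = 288 \left(6 + 36 + 1296\right) = 288 \cdot 1338 = 385344$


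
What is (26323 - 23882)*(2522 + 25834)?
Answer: 69216996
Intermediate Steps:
(26323 - 23882)*(2522 + 25834) = 2441*28356 = 69216996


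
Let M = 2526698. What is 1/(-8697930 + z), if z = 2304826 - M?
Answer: -1/8919802 ≈ -1.1211e-7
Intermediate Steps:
z = -221872 (z = 2304826 - 1*2526698 = 2304826 - 2526698 = -221872)
1/(-8697930 + z) = 1/(-8697930 - 221872) = 1/(-8919802) = -1/8919802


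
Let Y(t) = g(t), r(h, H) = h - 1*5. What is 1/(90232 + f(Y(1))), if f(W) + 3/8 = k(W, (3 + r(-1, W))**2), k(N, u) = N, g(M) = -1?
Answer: 8/721845 ≈ 1.1083e-5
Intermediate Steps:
r(h, H) = -5 + h (r(h, H) = h - 5 = -5 + h)
Y(t) = -1
f(W) = -3/8 + W
1/(90232 + f(Y(1))) = 1/(90232 + (-3/8 - 1)) = 1/(90232 - 11/8) = 1/(721845/8) = 8/721845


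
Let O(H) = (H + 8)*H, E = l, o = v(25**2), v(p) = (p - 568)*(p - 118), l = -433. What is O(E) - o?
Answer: 155126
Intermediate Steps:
v(p) = (-568 + p)*(-118 + p)
o = 28899 (o = 67024 + (25**2)**2 - 686*25**2 = 67024 + 625**2 - 686*625 = 67024 + 390625 - 428750 = 28899)
E = -433
O(H) = H*(8 + H) (O(H) = (8 + H)*H = H*(8 + H))
O(E) - o = -433*(8 - 433) - 1*28899 = -433*(-425) - 28899 = 184025 - 28899 = 155126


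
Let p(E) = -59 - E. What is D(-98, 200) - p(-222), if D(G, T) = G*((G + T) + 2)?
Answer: -10355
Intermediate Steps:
D(G, T) = G*(2 + G + T)
D(-98, 200) - p(-222) = -98*(2 - 98 + 200) - (-59 - 1*(-222)) = -98*104 - (-59 + 222) = -10192 - 1*163 = -10192 - 163 = -10355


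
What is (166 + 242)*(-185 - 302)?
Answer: -198696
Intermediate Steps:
(166 + 242)*(-185 - 302) = 408*(-487) = -198696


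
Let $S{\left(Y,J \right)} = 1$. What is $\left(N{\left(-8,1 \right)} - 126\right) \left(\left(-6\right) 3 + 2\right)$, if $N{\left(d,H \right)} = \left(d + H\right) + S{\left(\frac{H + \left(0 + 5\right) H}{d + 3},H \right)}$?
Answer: $2112$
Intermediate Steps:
$N{\left(d,H \right)} = 1 + H + d$ ($N{\left(d,H \right)} = \left(d + H\right) + 1 = \left(H + d\right) + 1 = 1 + H + d$)
$\left(N{\left(-8,1 \right)} - 126\right) \left(\left(-6\right) 3 + 2\right) = \left(\left(1 + 1 - 8\right) - 126\right) \left(\left(-6\right) 3 + 2\right) = \left(-6 - 126\right) \left(-18 + 2\right) = \left(-132\right) \left(-16\right) = 2112$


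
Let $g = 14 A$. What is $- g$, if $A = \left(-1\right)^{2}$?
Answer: $-14$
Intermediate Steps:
$A = 1$
$g = 14$ ($g = 14 \cdot 1 = 14$)
$- g = \left(-1\right) 14 = -14$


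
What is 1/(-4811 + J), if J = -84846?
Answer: -1/89657 ≈ -1.1154e-5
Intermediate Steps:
1/(-4811 + J) = 1/(-4811 - 84846) = 1/(-89657) = -1/89657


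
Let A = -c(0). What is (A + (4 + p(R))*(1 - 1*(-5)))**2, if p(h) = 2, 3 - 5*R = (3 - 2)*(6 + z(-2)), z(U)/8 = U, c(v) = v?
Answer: 1296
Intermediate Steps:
z(U) = 8*U
R = 13/5 (R = 3/5 - (3 - 2)*(6 + 8*(-2))/5 = 3/5 - (6 - 16)/5 = 3/5 - (-10)/5 = 3/5 - 1/5*(-10) = 3/5 + 2 = 13/5 ≈ 2.6000)
A = 0 (A = -1*0 = 0)
(A + (4 + p(R))*(1 - 1*(-5)))**2 = (0 + (4 + 2)*(1 - 1*(-5)))**2 = (0 + 6*(1 + 5))**2 = (0 + 6*6)**2 = (0 + 36)**2 = 36**2 = 1296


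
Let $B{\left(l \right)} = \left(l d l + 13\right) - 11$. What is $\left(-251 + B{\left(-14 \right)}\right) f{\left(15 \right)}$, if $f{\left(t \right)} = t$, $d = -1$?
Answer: $-6675$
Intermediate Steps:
$B{\left(l \right)} = 2 - l^{2}$ ($B{\left(l \right)} = \left(l \left(-1\right) l + 13\right) - 11 = \left(- l l + 13\right) - 11 = \left(- l^{2} + 13\right) - 11 = \left(13 - l^{2}\right) - 11 = 2 - l^{2}$)
$\left(-251 + B{\left(-14 \right)}\right) f{\left(15 \right)} = \left(-251 + \left(2 - \left(-14\right)^{2}\right)\right) 15 = \left(-251 + \left(2 - 196\right)\right) 15 = \left(-251 - 194\right) 15 = \left(-445\right) 15 = -6675$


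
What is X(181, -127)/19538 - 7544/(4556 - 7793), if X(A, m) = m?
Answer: 146983573/63244506 ≈ 2.3241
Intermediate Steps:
X(181, -127)/19538 - 7544/(4556 - 7793) = -127/19538 - 7544/(4556 - 7793) = -127*1/19538 - 7544/(-3237) = -127/19538 - 7544*(-1/3237) = -127/19538 + 7544/3237 = 146983573/63244506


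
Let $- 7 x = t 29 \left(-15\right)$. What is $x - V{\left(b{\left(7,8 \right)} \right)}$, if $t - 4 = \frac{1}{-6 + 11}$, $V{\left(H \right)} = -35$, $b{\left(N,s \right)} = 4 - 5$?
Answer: $296$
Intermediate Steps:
$b{\left(N,s \right)} = -1$
$t = \frac{21}{5}$ ($t = 4 + \frac{1}{-6 + 11} = 4 + \frac{1}{5} = \frac{21}{5} \approx 4.2$)
$x = 261$ ($x = - \frac{\frac{21}{5} \cdot 29 \left(-15\right)}{7} = - \frac{\frac{609}{5} \left(-15\right)}{7} = \left(- \frac{1}{7}\right) \left(-1827\right) = 261$)
$x - V{\left(b{\left(7,8 \right)} \right)} = 261 - -35 = 261 + 35 = 296$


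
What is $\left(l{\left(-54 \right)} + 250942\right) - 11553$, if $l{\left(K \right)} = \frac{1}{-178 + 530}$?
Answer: $\frac{84264929}{352} \approx 2.3939 \cdot 10^{5}$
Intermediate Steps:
$l{\left(K \right)} = \frac{1}{352}$
$\left(l{\left(-54 \right)} + 250942\right) - 11553 = \left(\frac{1}{352} + 250942\right) - 11553 = \frac{88331585}{352} - 11553 = \frac{84264929}{352}$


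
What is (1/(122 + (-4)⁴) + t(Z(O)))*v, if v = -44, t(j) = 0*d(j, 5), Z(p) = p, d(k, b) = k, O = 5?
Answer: -22/189 ≈ -0.11640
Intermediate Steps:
t(j) = 0 (t(j) = 0*j = 0)
(1/(122 + (-4)⁴) + t(Z(O)))*v = (1/(122 + (-4)⁴) + 0)*(-44) = (1/(122 + 256) + 0)*(-44) = (1/378 + 0)*(-44) = (1/378)*(-44) = -22/189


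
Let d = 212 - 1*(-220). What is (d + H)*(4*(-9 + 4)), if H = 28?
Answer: -9200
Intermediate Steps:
d = 432 (d = 212 + 220 = 432)
(d + H)*(4*(-9 + 4)) = (432 + 28)*(4*(-9 + 4)) = 460*(4*(-5)) = 460*(-20) = -9200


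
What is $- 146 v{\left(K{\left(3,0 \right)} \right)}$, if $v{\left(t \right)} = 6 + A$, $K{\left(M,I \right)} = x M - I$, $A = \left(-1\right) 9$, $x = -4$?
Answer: $438$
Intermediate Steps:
$A = -9$
$K{\left(M,I \right)} = - I - 4 M$ ($K{\left(M,I \right)} = - 4 M - I = - I - 4 M$)
$v{\left(t \right)} = -3$ ($v{\left(t \right)} = 6 - 9 = -3$)
$- 146 v{\left(K{\left(3,0 \right)} \right)} = \left(-146\right) \left(-3\right) = 438$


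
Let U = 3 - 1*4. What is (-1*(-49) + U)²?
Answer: 2304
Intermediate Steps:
U = -1 (U = 3 - 4 = -1)
(-1*(-49) + U)² = (-1*(-49) - 1)² = (49 - 1)² = 48² = 2304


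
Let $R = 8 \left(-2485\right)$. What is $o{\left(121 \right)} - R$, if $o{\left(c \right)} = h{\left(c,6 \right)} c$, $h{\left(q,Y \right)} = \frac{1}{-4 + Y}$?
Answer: $\frac{39881}{2} \approx 19941.0$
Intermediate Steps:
$R = -19880$
$o{\left(c \right)} = \frac{c}{2}$ ($o{\left(c \right)} = \frac{c}{-4 + 6} = \frac{c}{2}$)
$o{\left(121 \right)} - R = \frac{1}{2} \cdot 121 - -19880 = \frac{121}{2} + 19880 = \frac{39881}{2}$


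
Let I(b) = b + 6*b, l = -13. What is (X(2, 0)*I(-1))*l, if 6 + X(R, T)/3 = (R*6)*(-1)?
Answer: -4914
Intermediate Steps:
I(b) = 7*b
X(R, T) = -18 - 18*R (X(R, T) = -18 + 3*((R*6)*(-1)) = -18 + 3*((6*R)*(-1)) = -18 + 3*(-6*R) = -18 - 18*R)
(X(2, 0)*I(-1))*l = ((-18 - 18*2)*(7*(-1)))*(-13) = ((-18 - 36)*(-7))*(-13) = -54*(-7)*(-13) = 378*(-13) = -4914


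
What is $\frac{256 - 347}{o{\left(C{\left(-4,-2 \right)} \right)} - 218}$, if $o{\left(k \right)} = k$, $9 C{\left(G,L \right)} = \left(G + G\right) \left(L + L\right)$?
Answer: $\frac{819}{1930} \approx 0.42435$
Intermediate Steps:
$C{\left(G,L \right)} = \frac{4 G L}{9}$ ($C{\left(G,L \right)} = \frac{\left(G + G\right) \left(L + L\right)}{9} = \frac{2 G 2 L}{9} = \frac{4 G L}{9}$)
$\frac{256 - 347}{o{\left(C{\left(-4,-2 \right)} \right)} - 218} = \frac{256 - 347}{\frac{4}{9} \left(-4\right) \left(-2\right) - 218} = - \frac{91}{\frac{32}{9} - 218} = - \frac{91}{- \frac{1930}{9}} = \left(-91\right) \left(- \frac{9}{1930}\right) = \frac{819}{1930}$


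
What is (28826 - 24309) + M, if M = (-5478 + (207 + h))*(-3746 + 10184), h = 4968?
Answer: -1946197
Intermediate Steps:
M = -1950714 (M = (-5478 + (207 + 4968))*(-3746 + 10184) = (-5478 + 5175)*6438 = -303*6438 = -1950714)
(28826 - 24309) + M = (28826 - 24309) - 1950714 = 4517 - 1950714 = -1946197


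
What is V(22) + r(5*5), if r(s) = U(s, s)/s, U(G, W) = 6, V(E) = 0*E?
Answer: 6/25 ≈ 0.24000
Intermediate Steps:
V(E) = 0
r(s) = 6/s
V(22) + r(5*5) = 0 + 6/((5*5)) = 0 + 6/25 = 6/25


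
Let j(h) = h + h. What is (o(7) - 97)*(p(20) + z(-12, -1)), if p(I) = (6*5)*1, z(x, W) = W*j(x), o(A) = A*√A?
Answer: -5238 + 378*√7 ≈ -4237.9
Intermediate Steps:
j(h) = 2*h
o(A) = A^(3/2)
z(x, W) = 2*W*x (z(x, W) = W*(2*x) = 2*W*x)
p(I) = 30 (p(I) = 30*1 = 30)
(o(7) - 97)*(p(20) + z(-12, -1)) = (7^(3/2) - 97)*(30 + 2*(-1)*(-12)) = (7*√7 - 97)*(30 + 24) = (-97 + 7*√7)*54 = -5238 + 378*√7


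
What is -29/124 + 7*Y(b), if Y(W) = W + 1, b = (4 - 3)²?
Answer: 1707/124 ≈ 13.766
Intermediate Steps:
b = 1 (b = 1² = 1)
Y(W) = 1 + W
-29/124 + 7*Y(b) = -29/124 + 7*(1 + 1) = -29*1/124 + 7*2 = -29/124 + 14 = 1707/124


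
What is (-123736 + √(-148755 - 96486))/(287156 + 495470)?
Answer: -61868/391313 + 3*I*√27249/782626 ≈ -0.1581 + 0.00063276*I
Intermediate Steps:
(-123736 + √(-148755 - 96486))/(287156 + 495470) = (-123736 + √(-245241))/782626 = (-123736 + 3*I*√27249)*(1/782626) = -61868/391313 + 3*I*√27249/782626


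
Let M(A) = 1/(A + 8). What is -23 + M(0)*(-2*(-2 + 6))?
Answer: -24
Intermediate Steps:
M(A) = 1/(8 + A)
-23 + M(0)*(-2*(-2 + 6)) = -23 + (-2*(-2 + 6))/(8 + 0) = -23 + (-2*4)/8 = -23 + (⅛)*(-8) = -23 - 1 = -24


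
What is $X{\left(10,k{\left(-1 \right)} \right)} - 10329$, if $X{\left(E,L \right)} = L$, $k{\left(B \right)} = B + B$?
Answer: $-10331$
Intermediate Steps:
$k{\left(B \right)} = 2 B$
$X{\left(10,k{\left(-1 \right)} \right)} - 10329 = 2 \left(-1\right) - 10329 = -2 - 10329 = -10331$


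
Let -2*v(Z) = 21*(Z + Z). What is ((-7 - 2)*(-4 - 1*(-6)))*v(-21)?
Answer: -7938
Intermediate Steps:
v(Z) = -21*Z (v(Z) = -21*(Z + Z)/2 = -21*2*Z/2 = -21*Z)
((-7 - 2)*(-4 - 1*(-6)))*v(-21) = ((-7 - 2)*(-4 - 1*(-6)))*(-21*(-21)) = -9*(-4 + 6)*441 = -9*2*441 = -18*441 = -7938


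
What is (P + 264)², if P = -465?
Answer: 40401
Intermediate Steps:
(P + 264)² = (-465 + 264)² = (-201)² = 40401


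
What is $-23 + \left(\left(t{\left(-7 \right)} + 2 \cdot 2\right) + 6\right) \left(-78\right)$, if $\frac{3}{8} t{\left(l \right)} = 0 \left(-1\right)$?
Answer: $-803$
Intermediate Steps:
$t{\left(l \right)} = 0$ ($t{\left(l \right)} = \frac{8 \cdot 0 \left(-1\right)}{3} = \frac{8}{3} \cdot 0 = 0$)
$-23 + \left(\left(t{\left(-7 \right)} + 2 \cdot 2\right) + 6\right) \left(-78\right) = -23 + \left(\left(0 + 2 \cdot 2\right) + 6\right) \left(-78\right) = -23 + \left(\left(0 + 4\right) + 6\right) \left(-78\right) = -23 + \left(4 + 6\right) \left(-78\right) = -23 + 10 \left(-78\right) = -23 - 780 = -803$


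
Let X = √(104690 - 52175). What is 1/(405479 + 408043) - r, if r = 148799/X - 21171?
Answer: 17223074263/813522 - 148799*√5835/17505 ≈ 20522.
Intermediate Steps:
X = 3*√5835 (X = √52515 = 3*√5835 ≈ 229.16)
r = -21171 + 148799*√5835/17505 (r = 148799/((3*√5835)) - 21171 = 148799*(√5835/17505) - 21171 = 148799*√5835/17505 - 21171 = -21171 + 148799*√5835/17505 ≈ -20522.)
1/(405479 + 408043) - r = 1/(405479 + 408043) - (-21171 + 148799*√5835/17505) = 1/813522 + (21171 - 148799*√5835/17505) = 17223074263/813522 - 148799*√5835/17505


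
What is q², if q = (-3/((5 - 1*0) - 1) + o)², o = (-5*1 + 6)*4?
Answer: 28561/256 ≈ 111.57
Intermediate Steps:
o = 4 (o = (-5 + 6)*4 = 1*4 = 4)
q = 169/16 (q = (-3/((5 - 1*0) - 1) + 4)² = (-3/((5 + 0) - 1) + 4)² = (-3/(5 - 1) + 4)² = (-3/4 + 4)² = ((¼)*(-3) + 4)² = (-¾ + 4)² = (13/4)² = 169/16 ≈ 10.563)
q² = (169/16)² = 28561/256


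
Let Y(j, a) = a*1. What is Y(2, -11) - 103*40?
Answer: -4131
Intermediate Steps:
Y(j, a) = a
Y(2, -11) - 103*40 = -11 - 103*40 = -11 - 4120 = -4131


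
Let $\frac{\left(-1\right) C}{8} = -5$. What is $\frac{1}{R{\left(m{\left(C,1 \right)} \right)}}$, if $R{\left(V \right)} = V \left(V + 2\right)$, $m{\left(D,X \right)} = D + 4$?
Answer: $\frac{1}{2024} \approx 0.00049407$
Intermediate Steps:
$C = 40$ ($C = \left(-8\right) \left(-5\right) = 40$)
$m{\left(D,X \right)} = 4 + D$
$R{\left(V \right)} = V \left(2 + V\right)$
$\frac{1}{R{\left(m{\left(C,1 \right)} \right)}} = \frac{1}{\left(4 + 40\right) \left(2 + \left(4 + 40\right)\right)} = \frac{1}{44 \left(2 + 44\right)} = \frac{1}{44 \cdot 46} = \frac{1}{2024}$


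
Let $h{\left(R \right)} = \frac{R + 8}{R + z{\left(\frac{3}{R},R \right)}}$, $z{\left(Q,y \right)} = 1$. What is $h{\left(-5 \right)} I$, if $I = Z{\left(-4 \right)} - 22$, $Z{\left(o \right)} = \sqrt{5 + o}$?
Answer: $\frac{63}{4} \approx 15.75$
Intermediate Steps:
$h{\left(R \right)} = \frac{8 + R}{1 + R}$ ($h{\left(R \right)} = \frac{R + 8}{R + 1} = \frac{8 + R}{1 + R}$)
$I = -21$ ($I = \sqrt{5 - 4} - 22 = \sqrt{1} - 22 = 1 - 22 = -21$)
$h{\left(-5 \right)} I = \frac{8 - 5}{1 - 5} \left(-21\right) = \frac{1}{-4} \cdot 3 \left(-21\right) = \left(- \frac{1}{4}\right) 3 \left(-21\right) = \left(- \frac{3}{4}\right) \left(-21\right) = \frac{63}{4}$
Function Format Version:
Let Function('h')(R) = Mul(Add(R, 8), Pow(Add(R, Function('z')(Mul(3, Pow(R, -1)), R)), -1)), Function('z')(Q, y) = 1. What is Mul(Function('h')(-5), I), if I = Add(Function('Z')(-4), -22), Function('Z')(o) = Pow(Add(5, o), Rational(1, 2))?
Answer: Rational(63, 4) ≈ 15.750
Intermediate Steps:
Function('h')(R) = Mul(Pow(Add(1, R), -1), Add(8, R)) (Function('h')(R) = Mul(Add(R, 8), Pow(Add(R, 1), -1)) = Mul(Add(8, R), Pow(Add(1, R), -1)) = Mul(Pow(Add(1, R), -1), Add(8, R)))
I = -21 (I = Add(Pow(Add(5, -4), Rational(1, 2)), -22) = Add(Pow(1, Rational(1, 2)), -22) = Add(1, -22) = -21)
Mul(Function('h')(-5), I) = Mul(Mul(Pow(Add(1, -5), -1), Add(8, -5)), -21) = Mul(Mul(Pow(-4, -1), 3), -21) = Mul(Mul(Rational(-1, 4), 3), -21) = Mul(Rational(-3, 4), -21) = Rational(63, 4)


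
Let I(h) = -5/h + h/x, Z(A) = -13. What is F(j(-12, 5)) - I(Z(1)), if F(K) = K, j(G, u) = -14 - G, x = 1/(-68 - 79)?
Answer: -24874/13 ≈ -1913.4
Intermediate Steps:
x = -1/147 (x = 1/(-147) = -1/147 ≈ -0.0068027)
I(h) = -147*h - 5/h (I(h) = -5/h + h/(-1/147) = -5/h + h*(-147) = -5/h - 147*h = -147*h - 5/h)
F(j(-12, 5)) - I(Z(1)) = (-14 - 1*(-12)) - (-147*(-13) - 5/(-13)) = (-14 + 12) - (1911 - 5*(-1/13)) = -2 - (1911 + 5/13) = -2 - 1*24848/13 = -2 - 24848/13 = -24874/13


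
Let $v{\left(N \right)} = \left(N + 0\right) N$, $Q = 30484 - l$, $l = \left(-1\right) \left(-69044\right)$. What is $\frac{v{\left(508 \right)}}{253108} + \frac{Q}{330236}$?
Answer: $\frac{4716386164}{5224085843} \approx 0.90282$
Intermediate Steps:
$l = 69044$
$Q = -38560$ ($Q = 30484 - 69044 = -38560$)
$v{\left(N \right)} = N^{2}$ ($v{\left(N \right)} = N N = N^{2}$)
$\frac{v{\left(508 \right)}}{253108} + \frac{Q}{330236} = \frac{508^{2}}{253108} - \frac{38560}{330236} = 258064 \cdot \frac{1}{253108} - \frac{9640}{82559} = \frac{64516}{63277} - \frac{9640}{82559} = \frac{4716386164}{5224085843}$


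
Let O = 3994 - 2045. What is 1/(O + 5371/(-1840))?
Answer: 1840/3580789 ≈ 0.00051385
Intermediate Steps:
O = 1949
1/(O + 5371/(-1840)) = 1/(1949 + 5371/(-1840)) = 1/(1949 + 5371*(-1/1840)) = 1/(1949 - 5371/1840) = 1/(3580789/1840) = 1840/3580789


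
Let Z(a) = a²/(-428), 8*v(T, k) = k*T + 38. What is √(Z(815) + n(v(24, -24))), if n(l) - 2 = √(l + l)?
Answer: √(-70980483 + 22898*I*√538)/214 ≈ 0.14729 + 39.369*I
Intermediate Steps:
v(T, k) = 19/4 + T*k/8 (v(T, k) = (k*T + 38)/8 = (T*k + 38)/8 = (38 + T*k)/8 = 19/4 + T*k/8)
Z(a) = -a²/428
n(l) = 2 + √2*√l (n(l) = 2 + √(l + l) = 2 + √(2*l) = 2 + √2*√l)
√(Z(815) + n(v(24, -24))) = √(-1/428*815² + (2 + √2*√(19/4 + (⅛)*24*(-24)))) = √(-1/428*664225 + (2 + √2*√(19/4 - 72))) = √(-664225/428 + (2 + √2*√(-269/4))) = √(-664225/428 + (2 + √2*(I*√269/2))) = √(-664225/428 + (2 + I*√538/2)) = √(-663369/428 + I*√538/2)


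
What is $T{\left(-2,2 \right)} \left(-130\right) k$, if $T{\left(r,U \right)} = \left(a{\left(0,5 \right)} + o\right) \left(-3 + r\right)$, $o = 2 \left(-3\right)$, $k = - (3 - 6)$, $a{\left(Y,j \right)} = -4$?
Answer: $-19500$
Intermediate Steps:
$k = 3$ ($k = \left(-1\right) \left(-3\right) = 3$)
$o = -6$
$T{\left(r,U \right)} = 30 - 10 r$ ($T{\left(r,U \right)} = \left(-4 - 6\right) \left(-3 + r\right) = - 10 \left(-3 + r\right) = 30 - 10 r$)
$T{\left(-2,2 \right)} \left(-130\right) k = \left(30 - -20\right) \left(-130\right) 3 = \left(30 + 20\right) \left(-130\right) 3 = 50 \left(-130\right) 3 = \left(-6500\right) 3 = -19500$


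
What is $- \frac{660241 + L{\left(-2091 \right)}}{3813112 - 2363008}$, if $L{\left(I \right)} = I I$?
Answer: $- \frac{2516261}{725052} \approx -3.4705$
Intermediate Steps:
$L{\left(I \right)} = I^{2}$
$- \frac{660241 + L{\left(-2091 \right)}}{3813112 - 2363008} = - \frac{660241 + \left(-2091\right)^{2}}{3813112 - 2363008} = - \frac{660241 + 4372281}{1450104} = - \frac{5032522}{1450104} = \left(-1\right) \frac{2516261}{725052} = - \frac{2516261}{725052}$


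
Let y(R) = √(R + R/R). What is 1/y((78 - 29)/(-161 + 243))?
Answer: √10742/131 ≈ 0.79117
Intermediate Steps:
y(R) = √(1 + R) (y(R) = √(R + 1) = √(1 + R))
1/y((78 - 29)/(-161 + 243)) = 1/(√(1 + (78 - 29)/(-161 + 243))) = 1/(√(1 + 49/82)) = 1/(√(131/82)) = 1/(√10742/82) = √10742/131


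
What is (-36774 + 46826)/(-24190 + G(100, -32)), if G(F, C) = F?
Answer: -5026/12045 ≈ -0.41727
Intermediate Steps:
(-36774 + 46826)/(-24190 + G(100, -32)) = (-36774 + 46826)/(-24190 + 100) = 10052/(-24090) = 10052*(-1/24090) = -5026/12045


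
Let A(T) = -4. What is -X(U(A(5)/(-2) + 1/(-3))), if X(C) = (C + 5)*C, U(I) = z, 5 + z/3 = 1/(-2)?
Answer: -759/4 ≈ -189.75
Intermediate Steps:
z = -33/2 (z = -15 + 3/(-2) = -15 + 3*(-1/2) = -15 - 3/2 = -33/2 ≈ -16.500)
U(I) = -33/2
X(C) = C*(5 + C) (X(C) = (5 + C)*C = C*(5 + C))
-X(U(A(5)/(-2) + 1/(-3))) = -(-33)*(5 - 33/2)/2 = -(-33)*(-23)/(2*2) = -1*759/4 = -759/4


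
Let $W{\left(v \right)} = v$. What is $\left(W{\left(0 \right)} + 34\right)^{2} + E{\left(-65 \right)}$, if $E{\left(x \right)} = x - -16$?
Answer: $1107$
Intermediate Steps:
$E{\left(x \right)} = 16 + x$ ($E{\left(x \right)} = x + 16 = 16 + x$)
$\left(W{\left(0 \right)} + 34\right)^{2} + E{\left(-65 \right)} = \left(0 + 34\right)^{2} + \left(16 - 65\right) = 34^{2} - 49 = 1156 - 49 = 1107$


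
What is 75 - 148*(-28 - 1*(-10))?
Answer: 2739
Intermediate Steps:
75 - 148*(-28 - 1*(-10)) = 75 - 148*(-28 + 10) = 75 - 148*(-18) = 75 + 2664 = 2739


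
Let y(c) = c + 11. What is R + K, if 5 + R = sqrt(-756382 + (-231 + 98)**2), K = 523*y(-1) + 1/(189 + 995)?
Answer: 6186401/1184 + 3*I*sqrt(82077) ≈ 5225.0 + 859.47*I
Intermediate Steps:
y(c) = 11 + c
K = 6192321/1184 (K = 523*(11 - 1) + 1/(189 + 995) = 523*10 + 1/1184 = 5230 + 1/1184 = 6192321/1184 ≈ 5230.0)
R = -5 + 3*I*sqrt(82077) (R = -5 + sqrt(-756382 + (-231 + 98)**2) = -5 + sqrt(-756382 + (-133)**2) = -5 + sqrt(-756382 + 17689) = -5 + sqrt(-738693) = -5 + 3*I*sqrt(82077) ≈ -5.0 + 859.47*I)
R + K = (-5 + 3*I*sqrt(82077)) + 6192321/1184 = 6186401/1184 + 3*I*sqrt(82077)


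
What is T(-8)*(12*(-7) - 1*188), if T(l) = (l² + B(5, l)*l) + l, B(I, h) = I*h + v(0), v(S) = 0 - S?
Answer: -102272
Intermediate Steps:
v(S) = -S
B(I, h) = I*h (B(I, h) = I*h - 1*0 = I*h + 0 = I*h)
T(l) = l + 6*l² (T(l) = (l² + (5*l)*l) + l = (l² + 5*l²) + l = 6*l² + l = l + 6*l²)
T(-8)*(12*(-7) - 1*188) = (-8*(1 + 6*(-8)))*(12*(-7) - 1*188) = (-8*(1 - 48))*(-84 - 188) = -8*(-47)*(-272) = 376*(-272) = -102272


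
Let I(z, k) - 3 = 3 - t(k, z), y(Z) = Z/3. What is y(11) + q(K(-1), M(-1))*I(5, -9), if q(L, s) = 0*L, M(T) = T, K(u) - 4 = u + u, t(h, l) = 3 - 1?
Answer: 11/3 ≈ 3.6667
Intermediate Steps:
t(h, l) = 2
K(u) = 4 + 2*u (K(u) = 4 + (u + u) = 4 + 2*u)
y(Z) = Z/3 (y(Z) = Z*(⅓) = Z/3)
I(z, k) = 4 (I(z, k) = 3 + (3 - 1*2) = 3 + (3 - 2) = 3 + 1 = 4)
q(L, s) = 0
y(11) + q(K(-1), M(-1))*I(5, -9) = (⅓)*11 + 0*4 = 11/3 + 0 = 11/3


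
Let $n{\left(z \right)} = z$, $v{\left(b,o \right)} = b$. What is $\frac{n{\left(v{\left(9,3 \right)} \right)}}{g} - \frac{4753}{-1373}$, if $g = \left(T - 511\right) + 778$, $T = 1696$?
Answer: $\frac{9342496}{2695199} \approx 3.4663$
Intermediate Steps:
$g = 1963$ ($g = \left(1696 - 511\right) + 778 = 1185 + 778 = 1963$)
$\frac{n{\left(v{\left(9,3 \right)} \right)}}{g} - \frac{4753}{-1373} = \frac{9}{1963} - \frac{4753}{-1373} = 9 \cdot \frac{1}{1963} - - \frac{4753}{1373} = \frac{9}{1963} + \frac{4753}{1373} = \frac{9342496}{2695199}$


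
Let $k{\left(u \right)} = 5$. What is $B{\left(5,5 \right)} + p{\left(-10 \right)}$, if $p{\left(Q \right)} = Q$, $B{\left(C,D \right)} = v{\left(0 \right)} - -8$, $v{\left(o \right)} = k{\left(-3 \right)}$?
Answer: $3$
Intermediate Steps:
$v{\left(o \right)} = 5$
$B{\left(C,D \right)} = 13$ ($B{\left(C,D \right)} = 5 - -8 = 5 + 8 = 13$)
$B{\left(5,5 \right)} + p{\left(-10 \right)} = 13 - 10 = 3$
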